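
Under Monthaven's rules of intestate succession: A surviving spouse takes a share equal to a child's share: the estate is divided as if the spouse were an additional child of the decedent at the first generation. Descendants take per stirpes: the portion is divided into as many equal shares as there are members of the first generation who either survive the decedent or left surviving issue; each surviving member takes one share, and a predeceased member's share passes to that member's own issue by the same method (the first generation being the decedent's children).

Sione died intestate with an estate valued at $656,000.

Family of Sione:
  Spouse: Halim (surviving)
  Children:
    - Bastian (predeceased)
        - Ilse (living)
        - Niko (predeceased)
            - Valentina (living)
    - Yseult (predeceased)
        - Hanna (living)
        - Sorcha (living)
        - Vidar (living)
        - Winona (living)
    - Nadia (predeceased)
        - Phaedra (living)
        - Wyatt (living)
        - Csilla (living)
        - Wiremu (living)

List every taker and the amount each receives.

Halim: $164,000; Ilse: $82,000; Valentina: $82,000; Hanna: $41,000; Sorcha: $41,000; Vidar: $41,000; Winona: $41,000; Phaedra: $41,000; Wyatt: $41,000; Csilla: $41,000; Wiremu: $41,000

The spouse counts as an additional share at the children's level, so there are 4 primary shares of $164,000. Halim takes one such share ($164,000).
The children's combined portion ($492,000) is divided into 3 shares of $164,000: Bastian's $164,000 share passes to Bastian's issue; Yseult's $164,000 share passes to Yseult's issue; Nadia's $164,000 share passes to Nadia's issue.
Bastian's share ($164,000) is divided into 2 shares of $82,000: Ilse takes $82,000; Niko's $82,000 share passes to Niko's issue.
Niko's share ($82,000) passes entirely to Valentina.
Yseult's share ($164,000) is divided into 4 shares of $41,000: Hanna, Sorcha, Vidar, and Winona each take $41,000.
Nadia's share ($164,000) is divided into 4 shares of $41,000: Phaedra, Wyatt, Csilla, and Wiremu each take $41,000.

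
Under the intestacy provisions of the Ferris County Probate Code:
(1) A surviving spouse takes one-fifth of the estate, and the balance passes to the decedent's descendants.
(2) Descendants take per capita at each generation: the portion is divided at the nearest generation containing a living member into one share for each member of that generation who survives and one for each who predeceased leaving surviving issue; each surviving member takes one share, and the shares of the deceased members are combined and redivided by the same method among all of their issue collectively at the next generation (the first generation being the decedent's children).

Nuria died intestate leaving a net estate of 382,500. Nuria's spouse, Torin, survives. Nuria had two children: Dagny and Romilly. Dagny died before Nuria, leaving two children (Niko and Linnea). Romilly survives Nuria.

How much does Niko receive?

Niko receives 76,500.

Torin takes one-fifth of 382,500 = 76,500. The remaining 306,000 passes to the descendants.
The descendants' portion (306,000) is divided at the children's generation into 2 shares of 153,000. Romilly takes 153,000. The remaining share for the deceased Dagny (153,000) is carried to the next generation.
That pool (153,000) is divided at the grandchildren's generation equally among Niko and Linnea: 76,500 each.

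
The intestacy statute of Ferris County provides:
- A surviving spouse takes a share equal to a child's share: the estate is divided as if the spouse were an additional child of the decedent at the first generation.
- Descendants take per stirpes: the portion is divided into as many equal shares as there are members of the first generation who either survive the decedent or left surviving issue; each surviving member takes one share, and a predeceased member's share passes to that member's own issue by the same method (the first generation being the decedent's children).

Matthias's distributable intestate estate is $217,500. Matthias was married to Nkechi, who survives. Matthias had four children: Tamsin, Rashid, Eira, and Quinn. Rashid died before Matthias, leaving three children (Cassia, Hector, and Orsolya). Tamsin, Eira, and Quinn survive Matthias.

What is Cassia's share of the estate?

Cassia receives $14,500.

The spouse counts as an additional share at the children's level, so there are 5 primary shares of $43,500. Nkechi takes one such share ($43,500).
The children's combined portion ($174,000) is divided into 4 shares of $43,500: Tamsin, Eira, and Quinn each take $43,500; Rashid's $43,500 share passes to Rashid's issue.
Rashid's share ($43,500) is divided into 3 shares of $14,500: Cassia, Hector, and Orsolya each take $14,500.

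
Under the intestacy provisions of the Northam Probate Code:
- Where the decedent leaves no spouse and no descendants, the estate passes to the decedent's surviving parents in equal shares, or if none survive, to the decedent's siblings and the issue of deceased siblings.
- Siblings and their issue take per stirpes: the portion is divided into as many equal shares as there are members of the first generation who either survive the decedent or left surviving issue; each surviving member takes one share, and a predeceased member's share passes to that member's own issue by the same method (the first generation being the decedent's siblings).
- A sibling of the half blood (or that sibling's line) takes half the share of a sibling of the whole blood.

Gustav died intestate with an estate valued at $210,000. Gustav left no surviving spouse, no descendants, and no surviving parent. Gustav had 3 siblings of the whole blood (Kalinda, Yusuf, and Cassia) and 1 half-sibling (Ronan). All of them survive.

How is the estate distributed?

The entire $210,000 passes to the siblings and their issue.
Counting each half-blood sibling's line as half a unit, there are 7/2 units in $210,000, so one unit is $60,000. Whole-blood lines (Kalinda, Yusuf, and Cassia) take $60,000 each; half-blood lines (Ronan) take $30,000 each.

Kalinda: $60,000; Yusuf: $60,000; Ronan: $30,000; Cassia: $60,000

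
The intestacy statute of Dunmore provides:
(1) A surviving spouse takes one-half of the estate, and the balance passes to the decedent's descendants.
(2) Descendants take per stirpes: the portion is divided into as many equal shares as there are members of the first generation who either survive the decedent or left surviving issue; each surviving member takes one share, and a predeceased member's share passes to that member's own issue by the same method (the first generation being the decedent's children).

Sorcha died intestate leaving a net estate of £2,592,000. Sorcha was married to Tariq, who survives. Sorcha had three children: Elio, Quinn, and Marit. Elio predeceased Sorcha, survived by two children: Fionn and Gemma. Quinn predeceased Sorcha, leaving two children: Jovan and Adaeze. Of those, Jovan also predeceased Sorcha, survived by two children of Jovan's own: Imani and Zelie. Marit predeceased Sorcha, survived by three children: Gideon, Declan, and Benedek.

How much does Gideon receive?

Tariq takes one-half of £2,592,000 = £1,296,000. The remaining £1,296,000 passes to the descendants.
The descendants' portion (£1,296,000) is divided into 3 shares of £432,000: Elio's £432,000 share passes to Elio's issue; Quinn's £432,000 share passes to Quinn's issue; Marit's £432,000 share passes to Marit's issue.
Elio's share (£432,000) is divided into 2 shares of £216,000: Fionn and Gemma each take £216,000.
Quinn's share (£432,000) is divided into 2 shares of £216,000: Adaeze takes £216,000; Jovan's £216,000 share passes to Jovan's issue.
Jovan's share (£216,000) is divided into 2 shares of £108,000: Imani and Zelie each take £108,000.
Marit's share (£432,000) is divided into 3 shares of £144,000: Gideon, Declan, and Benedek each take £144,000.

Gideon receives £144,000.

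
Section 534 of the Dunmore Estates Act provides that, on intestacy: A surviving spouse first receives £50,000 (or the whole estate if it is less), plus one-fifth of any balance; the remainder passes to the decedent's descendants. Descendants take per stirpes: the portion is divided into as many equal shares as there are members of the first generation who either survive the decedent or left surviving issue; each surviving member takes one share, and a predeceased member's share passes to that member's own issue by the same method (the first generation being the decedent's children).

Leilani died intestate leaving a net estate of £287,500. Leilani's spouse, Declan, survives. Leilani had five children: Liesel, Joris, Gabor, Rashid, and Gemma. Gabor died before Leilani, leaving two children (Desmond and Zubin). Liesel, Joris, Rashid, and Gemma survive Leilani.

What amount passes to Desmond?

Declan first takes £50,000, leaving a balance of £237,500. Declan then takes one-fifth of the balance (£47,500), for a total of £97,500. The remaining £190,000 passes to the descendants.
The descendants' portion (£190,000) is divided into 5 shares of £38,000: Liesel, Joris, Rashid, and Gemma each take £38,000; Gabor's £38,000 share passes to Gabor's issue.
Gabor's share (£38,000) is divided into 2 shares of £19,000: Desmond and Zubin each take £19,000.

Desmond receives £19,000.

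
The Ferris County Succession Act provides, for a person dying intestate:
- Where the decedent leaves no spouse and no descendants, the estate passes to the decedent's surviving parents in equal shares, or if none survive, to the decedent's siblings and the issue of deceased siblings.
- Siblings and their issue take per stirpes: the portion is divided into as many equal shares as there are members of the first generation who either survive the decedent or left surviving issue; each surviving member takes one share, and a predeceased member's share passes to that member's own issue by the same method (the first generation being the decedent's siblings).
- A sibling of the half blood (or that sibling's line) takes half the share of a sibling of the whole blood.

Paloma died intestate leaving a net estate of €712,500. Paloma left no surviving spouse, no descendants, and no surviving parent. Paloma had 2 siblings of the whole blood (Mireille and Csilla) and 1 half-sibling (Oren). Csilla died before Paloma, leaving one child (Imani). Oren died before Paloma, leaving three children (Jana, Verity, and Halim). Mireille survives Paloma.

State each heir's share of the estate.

Mireille: €285,000; Imani: €285,000; Jana: €47,500; Verity: €47,500; Halim: €47,500

The entire €712,500 passes to the siblings and their issue.
Counting each half-blood sibling's line as half a unit, there are 5/2 units in €712,500, so one unit is €285,000. Whole-blood lines (Mireille and Csilla) take €285,000 each; half-blood lines (Oren) take €142,500 each.
Csilla's share (€285,000) passes entirely to Imani.
Oren's share (€142,500) is divided into 3 shares of €47,500: Jana, Verity, and Halim each take €47,500.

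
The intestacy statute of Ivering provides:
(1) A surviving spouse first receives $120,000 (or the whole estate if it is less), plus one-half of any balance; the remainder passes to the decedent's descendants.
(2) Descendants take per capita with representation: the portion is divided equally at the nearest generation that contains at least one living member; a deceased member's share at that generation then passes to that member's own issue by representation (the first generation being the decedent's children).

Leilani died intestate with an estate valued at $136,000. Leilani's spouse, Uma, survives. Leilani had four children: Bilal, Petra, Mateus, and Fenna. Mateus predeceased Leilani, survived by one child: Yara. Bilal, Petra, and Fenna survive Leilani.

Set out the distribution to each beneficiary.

Uma: $128,000; Bilal: $2,000; Petra: $2,000; Yara: $2,000; Fenna: $2,000

Uma first takes $120,000, leaving a balance of $16,000. Uma then takes one-half of the balance ($8,000), for a total of $128,000. The remaining $8,000 passes to the descendants.
The descendants' portion ($8,000) is divided into 4 shares of $2,000: Bilal, Petra, and Fenna each take $2,000; Mateus's $2,000 share passes to Mateus's issue.
Mateus's share ($2,000) passes entirely to Yara.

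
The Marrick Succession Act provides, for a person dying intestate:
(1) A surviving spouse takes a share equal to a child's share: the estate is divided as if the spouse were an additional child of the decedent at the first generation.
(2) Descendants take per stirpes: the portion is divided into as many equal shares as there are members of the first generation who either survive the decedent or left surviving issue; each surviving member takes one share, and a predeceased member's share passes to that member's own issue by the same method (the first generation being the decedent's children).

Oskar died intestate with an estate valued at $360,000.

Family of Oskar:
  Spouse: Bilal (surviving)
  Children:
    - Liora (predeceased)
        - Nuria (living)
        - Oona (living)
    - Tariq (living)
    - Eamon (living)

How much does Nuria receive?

Nuria receives $45,000.

The spouse counts as an additional share at the children's level, so there are 4 primary shares of $90,000. Bilal takes one such share ($90,000).
The children's combined portion ($270,000) is divided into 3 shares of $90,000: Tariq and Eamon each take $90,000; Liora's $90,000 share passes to Liora's issue.
Liora's share ($90,000) is divided into 2 shares of $45,000: Nuria and Oona each take $45,000.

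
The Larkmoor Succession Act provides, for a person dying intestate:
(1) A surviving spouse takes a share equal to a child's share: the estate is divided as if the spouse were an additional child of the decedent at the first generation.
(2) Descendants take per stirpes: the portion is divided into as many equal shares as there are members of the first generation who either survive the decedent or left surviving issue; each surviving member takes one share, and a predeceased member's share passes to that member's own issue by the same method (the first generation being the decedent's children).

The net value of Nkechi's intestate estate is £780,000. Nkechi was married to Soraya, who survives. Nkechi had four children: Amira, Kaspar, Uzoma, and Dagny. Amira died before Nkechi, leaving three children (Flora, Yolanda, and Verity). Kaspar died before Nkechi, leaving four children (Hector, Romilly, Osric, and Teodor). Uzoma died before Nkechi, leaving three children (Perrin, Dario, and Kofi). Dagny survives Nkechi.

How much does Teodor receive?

The spouse counts as an additional share at the children's level, so there are 5 primary shares of £156,000. Soraya takes one such share (£156,000).
The children's combined portion (£624,000) is divided into 4 shares of £156,000: Dagny takes £156,000; Amira's £156,000 share passes to Amira's issue; Kaspar's £156,000 share passes to Kaspar's issue; Uzoma's £156,000 share passes to Uzoma's issue.
Amira's share (£156,000) is divided into 3 shares of £52,000: Flora, Yolanda, and Verity each take £52,000.
Kaspar's share (£156,000) is divided into 4 shares of £39,000: Hector, Romilly, Osric, and Teodor each take £39,000.
Uzoma's share (£156,000) is divided into 3 shares of £52,000: Perrin, Dario, and Kofi each take £52,000.

Teodor receives £39,000.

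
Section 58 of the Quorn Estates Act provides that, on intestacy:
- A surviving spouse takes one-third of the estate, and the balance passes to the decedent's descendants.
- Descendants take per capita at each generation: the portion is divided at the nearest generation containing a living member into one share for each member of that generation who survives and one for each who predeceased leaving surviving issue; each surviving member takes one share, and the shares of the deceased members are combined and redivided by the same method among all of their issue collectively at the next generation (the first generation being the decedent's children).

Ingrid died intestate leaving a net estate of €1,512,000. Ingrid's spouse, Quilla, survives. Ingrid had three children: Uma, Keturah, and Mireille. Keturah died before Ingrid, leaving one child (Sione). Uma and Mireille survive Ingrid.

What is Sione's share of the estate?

Sione receives €336,000.

Quilla takes one-third of €1,512,000 = €504,000. The remaining €1,008,000 passes to the descendants.
The descendants' portion (€1,008,000) is divided at the children's generation into 3 shares of €336,000. Uma and Mireille each take €336,000. The remaining share for the deceased Keturah (€336,000) is carried to the next generation.
That pool (€336,000) passes entirely to Sione, the sole taker at the grandchildren's generation.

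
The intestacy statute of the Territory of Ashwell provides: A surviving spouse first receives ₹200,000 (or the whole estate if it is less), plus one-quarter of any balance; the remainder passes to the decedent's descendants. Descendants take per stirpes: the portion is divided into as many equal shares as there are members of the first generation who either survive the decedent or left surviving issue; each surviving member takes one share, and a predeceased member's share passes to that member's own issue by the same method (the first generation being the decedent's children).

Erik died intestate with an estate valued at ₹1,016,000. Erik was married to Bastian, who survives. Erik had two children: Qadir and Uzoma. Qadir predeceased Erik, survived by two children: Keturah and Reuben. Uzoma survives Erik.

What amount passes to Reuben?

Reuben receives ₹153,000.

Bastian first takes ₹200,000, leaving a balance of ₹816,000. Bastian then takes one-quarter of the balance (₹204,000), for a total of ₹404,000. The remaining ₹612,000 passes to the descendants.
The descendants' portion (₹612,000) is divided into 2 shares of ₹306,000: Uzoma takes ₹306,000; Qadir's ₹306,000 share passes to Qadir's issue.
Qadir's share (₹306,000) is divided into 2 shares of ₹153,000: Keturah and Reuben each take ₹153,000.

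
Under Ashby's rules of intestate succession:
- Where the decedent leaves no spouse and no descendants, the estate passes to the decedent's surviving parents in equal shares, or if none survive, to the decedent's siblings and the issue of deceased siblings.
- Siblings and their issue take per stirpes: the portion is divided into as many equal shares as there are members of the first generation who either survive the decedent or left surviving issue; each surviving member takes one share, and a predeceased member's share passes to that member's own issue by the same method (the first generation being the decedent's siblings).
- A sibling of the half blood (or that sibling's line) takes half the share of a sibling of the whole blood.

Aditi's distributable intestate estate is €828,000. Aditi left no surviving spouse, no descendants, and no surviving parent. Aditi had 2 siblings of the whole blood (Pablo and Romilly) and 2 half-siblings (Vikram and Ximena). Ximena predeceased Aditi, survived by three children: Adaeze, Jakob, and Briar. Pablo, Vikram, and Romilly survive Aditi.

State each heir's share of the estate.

Pablo: €276,000; Vikram: €138,000; Adaeze: €46,000; Jakob: €46,000; Briar: €46,000; Romilly: €276,000

The entire €828,000 passes to the siblings and their issue.
Counting each half-blood sibling's line as half a unit, there are 3 units in €828,000, so one unit is €276,000. Whole-blood lines (Pablo and Romilly) take €276,000 each; half-blood lines (Vikram and Ximena) take €138,000 each.
Ximena's share (€138,000) is divided into 3 shares of €46,000: Adaeze, Jakob, and Briar each take €46,000.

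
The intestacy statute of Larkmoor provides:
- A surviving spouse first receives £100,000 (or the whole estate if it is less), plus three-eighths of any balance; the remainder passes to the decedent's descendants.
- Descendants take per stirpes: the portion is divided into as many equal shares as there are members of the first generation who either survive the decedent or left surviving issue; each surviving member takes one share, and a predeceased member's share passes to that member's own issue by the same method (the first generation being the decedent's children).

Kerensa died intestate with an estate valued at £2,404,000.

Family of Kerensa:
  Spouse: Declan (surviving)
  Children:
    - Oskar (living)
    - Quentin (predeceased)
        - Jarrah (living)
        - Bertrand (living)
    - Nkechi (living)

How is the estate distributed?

Declan: £964,000; Oskar: £480,000; Jarrah: £240,000; Bertrand: £240,000; Nkechi: £480,000

Declan first takes £100,000, leaving a balance of £2,304,000. Declan then takes three-eighths of the balance (£864,000), for a total of £964,000. The remaining £1,440,000 passes to the descendants.
The descendants' portion (£1,440,000) is divided into 3 shares of £480,000: Oskar and Nkechi each take £480,000; Quentin's £480,000 share passes to Quentin's issue.
Quentin's share (£480,000) is divided into 2 shares of £240,000: Jarrah and Bertrand each take £240,000.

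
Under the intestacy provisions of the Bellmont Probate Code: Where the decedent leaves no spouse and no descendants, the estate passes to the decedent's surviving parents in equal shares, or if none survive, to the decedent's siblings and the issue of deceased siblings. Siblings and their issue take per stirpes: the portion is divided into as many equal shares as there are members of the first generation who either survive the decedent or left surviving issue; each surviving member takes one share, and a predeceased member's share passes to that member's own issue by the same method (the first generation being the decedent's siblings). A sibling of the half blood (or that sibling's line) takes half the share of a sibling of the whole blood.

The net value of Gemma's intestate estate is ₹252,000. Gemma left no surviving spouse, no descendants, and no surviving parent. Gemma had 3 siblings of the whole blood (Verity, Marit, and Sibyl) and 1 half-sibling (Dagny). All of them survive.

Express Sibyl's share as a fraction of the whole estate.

Sibyl receives 2/7 of the estate.

The entire ₹252,000 passes to the siblings and their issue.
Counting each half-blood sibling's line as half a unit, there are 7/2 units in ₹252,000, so one unit is ₹72,000. Whole-blood lines (Verity, Marit, and Sibyl) take ₹72,000 each; half-blood lines (Dagny) take ₹36,000 each.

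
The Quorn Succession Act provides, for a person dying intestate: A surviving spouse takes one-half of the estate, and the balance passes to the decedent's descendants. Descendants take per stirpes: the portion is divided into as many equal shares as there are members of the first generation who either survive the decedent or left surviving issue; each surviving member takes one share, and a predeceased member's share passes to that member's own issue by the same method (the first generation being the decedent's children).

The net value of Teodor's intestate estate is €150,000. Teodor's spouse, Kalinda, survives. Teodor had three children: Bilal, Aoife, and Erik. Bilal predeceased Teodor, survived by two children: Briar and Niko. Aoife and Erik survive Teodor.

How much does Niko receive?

Niko receives €12,500.

Kalinda takes one-half of €150,000 = €75,000. The remaining €75,000 passes to the descendants.
The descendants' portion (€75,000) is divided into 3 shares of €25,000: Aoife and Erik each take €25,000; Bilal's €25,000 share passes to Bilal's issue.
Bilal's share (€25,000) is divided into 2 shares of €12,500: Briar and Niko each take €12,500.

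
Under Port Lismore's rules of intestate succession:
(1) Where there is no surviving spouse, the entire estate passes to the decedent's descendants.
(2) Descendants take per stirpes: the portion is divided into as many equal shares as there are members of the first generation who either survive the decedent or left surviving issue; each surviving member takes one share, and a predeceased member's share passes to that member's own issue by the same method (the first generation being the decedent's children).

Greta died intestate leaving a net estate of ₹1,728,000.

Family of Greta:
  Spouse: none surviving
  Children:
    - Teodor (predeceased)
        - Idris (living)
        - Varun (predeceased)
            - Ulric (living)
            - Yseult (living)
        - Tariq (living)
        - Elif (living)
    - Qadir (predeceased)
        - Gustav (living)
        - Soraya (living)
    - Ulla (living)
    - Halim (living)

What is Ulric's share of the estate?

Ulric receives ₹54,000.

The entire ₹1,728,000 passes to the descendants.
That amount (₹1,728,000) is divided into 4 shares of ₹432,000: Ulla and Halim each take ₹432,000; Teodor's ₹432,000 share passes to Teodor's issue; Qadir's ₹432,000 share passes to Qadir's issue.
Teodor's share (₹432,000) is divided into 4 shares of ₹108,000: Idris, Tariq, and Elif each take ₹108,000; Varun's ₹108,000 share passes to Varun's issue.
Varun's share (₹108,000) is divided into 2 shares of ₹54,000: Ulric and Yseult each take ₹54,000.
Qadir's share (₹432,000) is divided into 2 shares of ₹216,000: Gustav and Soraya each take ₹216,000.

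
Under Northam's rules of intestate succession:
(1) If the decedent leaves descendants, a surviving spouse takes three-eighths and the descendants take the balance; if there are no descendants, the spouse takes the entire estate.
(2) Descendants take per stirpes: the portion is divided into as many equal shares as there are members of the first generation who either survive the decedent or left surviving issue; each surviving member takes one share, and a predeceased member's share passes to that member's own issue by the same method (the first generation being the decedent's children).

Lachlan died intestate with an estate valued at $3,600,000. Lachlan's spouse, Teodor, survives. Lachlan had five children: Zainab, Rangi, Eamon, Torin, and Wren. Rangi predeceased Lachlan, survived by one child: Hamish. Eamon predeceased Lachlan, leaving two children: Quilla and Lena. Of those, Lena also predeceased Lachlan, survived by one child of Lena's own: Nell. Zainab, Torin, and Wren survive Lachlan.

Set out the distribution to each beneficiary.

Teodor takes three-eighths of $3,600,000 = $1,350,000. The remaining $2,250,000 passes to the descendants.
The descendants' portion ($2,250,000) is divided into 5 shares of $450,000: Zainab, Torin, and Wren each take $450,000; Rangi's $450,000 share passes to Rangi's issue; Eamon's $450,000 share passes to Eamon's issue.
Rangi's share ($450,000) passes entirely to Hamish.
Eamon's share ($450,000) is divided into 2 shares of $225,000: Quilla takes $225,000; Lena's $225,000 share passes to Lena's issue.
Lena's share ($225,000) passes entirely to Nell.

Teodor: $1,350,000; Zainab: $450,000; Hamish: $450,000; Quilla: $225,000; Nell: $225,000; Torin: $450,000; Wren: $450,000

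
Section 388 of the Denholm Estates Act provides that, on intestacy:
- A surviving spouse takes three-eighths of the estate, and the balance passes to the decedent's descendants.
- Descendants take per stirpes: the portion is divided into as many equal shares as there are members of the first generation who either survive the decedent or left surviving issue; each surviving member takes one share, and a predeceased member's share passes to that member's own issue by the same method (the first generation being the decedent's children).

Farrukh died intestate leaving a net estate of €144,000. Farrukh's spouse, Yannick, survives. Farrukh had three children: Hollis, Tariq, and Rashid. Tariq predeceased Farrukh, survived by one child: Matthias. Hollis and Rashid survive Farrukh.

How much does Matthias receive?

Matthias receives €30,000.

Yannick takes three-eighths of €144,000 = €54,000. The remaining €90,000 passes to the descendants.
The descendants' portion (€90,000) is divided into 3 shares of €30,000: Hollis and Rashid each take €30,000; Tariq's €30,000 share passes to Tariq's issue.
Tariq's share (€30,000) passes entirely to Matthias.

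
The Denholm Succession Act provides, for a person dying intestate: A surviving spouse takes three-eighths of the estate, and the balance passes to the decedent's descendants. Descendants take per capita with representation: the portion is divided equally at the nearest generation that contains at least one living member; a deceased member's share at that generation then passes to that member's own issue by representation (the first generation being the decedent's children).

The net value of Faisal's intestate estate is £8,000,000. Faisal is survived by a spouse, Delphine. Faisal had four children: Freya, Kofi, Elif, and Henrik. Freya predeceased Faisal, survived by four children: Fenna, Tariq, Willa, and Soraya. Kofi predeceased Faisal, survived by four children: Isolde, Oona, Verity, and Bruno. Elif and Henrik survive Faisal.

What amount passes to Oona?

Delphine takes three-eighths of £8,000,000 = £3,000,000. The remaining £5,000,000 passes to the descendants.
The descendants' portion (£5,000,000) is divided into 4 shares of £1,250,000: Elif and Henrik each take £1,250,000; Freya's £1,250,000 share passes to Freya's issue; Kofi's £1,250,000 share passes to Kofi's issue.
Freya's share (£1,250,000) is divided into 4 shares of £312,500: Fenna, Tariq, Willa, and Soraya each take £312,500.
Kofi's share (£1,250,000) is divided into 4 shares of £312,500: Isolde, Oona, Verity, and Bruno each take £312,500.

Oona receives £312,500.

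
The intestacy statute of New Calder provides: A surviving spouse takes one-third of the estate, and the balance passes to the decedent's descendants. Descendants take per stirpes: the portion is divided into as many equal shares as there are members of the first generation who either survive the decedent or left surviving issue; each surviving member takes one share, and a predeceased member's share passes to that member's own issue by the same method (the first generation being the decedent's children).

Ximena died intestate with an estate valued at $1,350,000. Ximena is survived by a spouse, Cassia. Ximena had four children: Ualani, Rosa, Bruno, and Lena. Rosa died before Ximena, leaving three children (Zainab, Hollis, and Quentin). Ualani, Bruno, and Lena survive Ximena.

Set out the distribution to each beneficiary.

Cassia takes one-third of $1,350,000 = $450,000. The remaining $900,000 passes to the descendants.
The descendants' portion ($900,000) is divided into 4 shares of $225,000: Ualani, Bruno, and Lena each take $225,000; Rosa's $225,000 share passes to Rosa's issue.
Rosa's share ($225,000) is divided into 3 shares of $75,000: Zainab, Hollis, and Quentin each take $75,000.

Cassia: $450,000; Ualani: $225,000; Zainab: $75,000; Hollis: $75,000; Quentin: $75,000; Bruno: $225,000; Lena: $225,000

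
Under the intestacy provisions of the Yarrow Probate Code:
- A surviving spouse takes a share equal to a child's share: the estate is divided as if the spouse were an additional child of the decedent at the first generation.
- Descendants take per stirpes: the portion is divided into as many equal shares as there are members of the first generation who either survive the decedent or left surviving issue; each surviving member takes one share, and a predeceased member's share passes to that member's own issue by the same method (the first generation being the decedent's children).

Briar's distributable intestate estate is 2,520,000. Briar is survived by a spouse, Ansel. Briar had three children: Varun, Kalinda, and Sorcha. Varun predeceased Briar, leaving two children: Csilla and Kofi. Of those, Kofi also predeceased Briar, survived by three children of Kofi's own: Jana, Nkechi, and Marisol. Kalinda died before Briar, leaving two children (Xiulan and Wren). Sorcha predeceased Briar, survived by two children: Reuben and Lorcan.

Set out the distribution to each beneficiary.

Ansel: 630,000; Csilla: 315,000; Jana: 105,000; Nkechi: 105,000; Marisol: 105,000; Xiulan: 315,000; Wren: 315,000; Reuben: 315,000; Lorcan: 315,000

The spouse counts as an additional share at the children's level, so there are 4 primary shares of 630,000. Ansel takes one such share (630,000).
The children's combined portion (1,890,000) is divided into 3 shares of 630,000: Varun's 630,000 share passes to Varun's issue; Kalinda's 630,000 share passes to Kalinda's issue; Sorcha's 630,000 share passes to Sorcha's issue.
Varun's share (630,000) is divided into 2 shares of 315,000: Csilla takes 315,000; Kofi's 315,000 share passes to Kofi's issue.
Kofi's share (315,000) is divided into 3 shares of 105,000: Jana, Nkechi, and Marisol each take 105,000.
Kalinda's share (630,000) is divided into 2 shares of 315,000: Xiulan and Wren each take 315,000.
Sorcha's share (630,000) is divided into 2 shares of 315,000: Reuben and Lorcan each take 315,000.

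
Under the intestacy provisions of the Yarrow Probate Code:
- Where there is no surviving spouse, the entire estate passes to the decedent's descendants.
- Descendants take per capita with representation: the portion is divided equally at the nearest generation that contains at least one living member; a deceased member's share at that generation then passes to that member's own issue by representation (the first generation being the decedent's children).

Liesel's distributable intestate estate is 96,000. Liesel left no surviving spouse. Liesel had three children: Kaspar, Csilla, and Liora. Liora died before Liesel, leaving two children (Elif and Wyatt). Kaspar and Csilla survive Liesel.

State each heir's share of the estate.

Kaspar: 32,000; Csilla: 32,000; Elif: 16,000; Wyatt: 16,000

The entire 96,000 passes to the descendants.
That amount (96,000) is divided into 3 shares of 32,000: Kaspar and Csilla each take 32,000; Liora's 32,000 share passes to Liora's issue.
Liora's share (32,000) is divided into 2 shares of 16,000: Elif and Wyatt each take 16,000.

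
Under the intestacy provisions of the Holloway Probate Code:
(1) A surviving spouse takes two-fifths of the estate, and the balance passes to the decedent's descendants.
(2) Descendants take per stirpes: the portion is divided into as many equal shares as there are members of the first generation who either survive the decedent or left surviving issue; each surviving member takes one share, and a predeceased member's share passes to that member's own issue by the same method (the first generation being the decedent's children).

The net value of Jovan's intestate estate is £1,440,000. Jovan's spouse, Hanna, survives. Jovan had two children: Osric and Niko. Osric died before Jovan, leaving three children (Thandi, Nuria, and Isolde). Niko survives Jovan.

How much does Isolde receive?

Isolde receives £144,000.

Hanna takes two-fifths of £1,440,000 = £576,000. The remaining £864,000 passes to the descendants.
The descendants' portion (£864,000) is divided into 2 shares of £432,000: Niko takes £432,000; Osric's £432,000 share passes to Osric's issue.
Osric's share (£432,000) is divided into 3 shares of £144,000: Thandi, Nuria, and Isolde each take £144,000.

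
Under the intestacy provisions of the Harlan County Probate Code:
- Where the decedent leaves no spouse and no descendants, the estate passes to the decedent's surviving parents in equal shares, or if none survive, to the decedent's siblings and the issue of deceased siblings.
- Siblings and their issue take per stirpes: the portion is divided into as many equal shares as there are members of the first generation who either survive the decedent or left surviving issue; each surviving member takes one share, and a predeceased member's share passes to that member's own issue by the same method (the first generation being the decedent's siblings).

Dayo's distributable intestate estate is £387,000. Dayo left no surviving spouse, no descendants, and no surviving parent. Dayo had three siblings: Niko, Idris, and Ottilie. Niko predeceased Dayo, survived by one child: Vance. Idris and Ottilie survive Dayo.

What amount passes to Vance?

The entire £387,000 passes to the siblings and their issue.
That amount (£387,000) is divided into 3 shares of £129,000: Idris and Ottilie each take £129,000; Niko's £129,000 share passes to Niko's issue.
Niko's share (£129,000) passes entirely to Vance.

Vance receives £129,000.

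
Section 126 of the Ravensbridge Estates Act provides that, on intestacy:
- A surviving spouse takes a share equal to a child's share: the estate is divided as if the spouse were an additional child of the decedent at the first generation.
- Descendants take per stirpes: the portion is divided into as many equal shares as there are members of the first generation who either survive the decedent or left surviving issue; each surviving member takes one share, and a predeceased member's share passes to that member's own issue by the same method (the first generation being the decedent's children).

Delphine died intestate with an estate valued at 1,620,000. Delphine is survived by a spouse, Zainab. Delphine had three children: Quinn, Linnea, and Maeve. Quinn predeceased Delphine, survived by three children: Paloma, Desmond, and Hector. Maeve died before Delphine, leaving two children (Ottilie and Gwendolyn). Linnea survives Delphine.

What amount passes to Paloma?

The spouse counts as an additional share at the children's level, so there are 4 primary shares of 405,000. Zainab takes one such share (405,000).
The children's combined portion (1,215,000) is divided into 3 shares of 405,000: Linnea takes 405,000; Quinn's 405,000 share passes to Quinn's issue; Maeve's 405,000 share passes to Maeve's issue.
Quinn's share (405,000) is divided into 3 shares of 135,000: Paloma, Desmond, and Hector each take 135,000.
Maeve's share (405,000) is divided into 2 shares of 202,500: Ottilie and Gwendolyn each take 202,500.

Paloma receives 135,000.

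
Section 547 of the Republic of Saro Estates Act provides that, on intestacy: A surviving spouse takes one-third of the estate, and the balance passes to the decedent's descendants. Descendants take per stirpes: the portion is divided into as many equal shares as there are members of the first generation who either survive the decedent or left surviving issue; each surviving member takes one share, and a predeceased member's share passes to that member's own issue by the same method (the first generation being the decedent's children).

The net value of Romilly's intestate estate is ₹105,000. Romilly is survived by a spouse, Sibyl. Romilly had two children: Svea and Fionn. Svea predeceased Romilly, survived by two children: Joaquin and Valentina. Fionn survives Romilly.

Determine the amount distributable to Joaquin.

Joaquin receives ₹17,500.

Sibyl takes one-third of ₹105,000 = ₹35,000. The remaining ₹70,000 passes to the descendants.
The descendants' portion (₹70,000) is divided into 2 shares of ₹35,000: Fionn takes ₹35,000; Svea's ₹35,000 share passes to Svea's issue.
Svea's share (₹35,000) is divided into 2 shares of ₹17,500: Joaquin and Valentina each take ₹17,500.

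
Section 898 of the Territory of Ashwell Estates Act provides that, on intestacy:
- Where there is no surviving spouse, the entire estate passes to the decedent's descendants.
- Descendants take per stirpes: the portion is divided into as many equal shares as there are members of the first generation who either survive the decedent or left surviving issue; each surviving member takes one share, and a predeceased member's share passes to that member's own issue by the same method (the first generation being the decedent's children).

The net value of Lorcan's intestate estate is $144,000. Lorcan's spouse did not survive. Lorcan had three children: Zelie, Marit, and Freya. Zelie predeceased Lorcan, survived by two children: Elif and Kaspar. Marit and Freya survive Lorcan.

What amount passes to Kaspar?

The entire $144,000 passes to the descendants.
That amount ($144,000) is divided into 3 shares of $48,000: Marit and Freya each take $48,000; Zelie's $48,000 share passes to Zelie's issue.
Zelie's share ($48,000) is divided into 2 shares of $24,000: Elif and Kaspar each take $24,000.

Kaspar receives $24,000.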